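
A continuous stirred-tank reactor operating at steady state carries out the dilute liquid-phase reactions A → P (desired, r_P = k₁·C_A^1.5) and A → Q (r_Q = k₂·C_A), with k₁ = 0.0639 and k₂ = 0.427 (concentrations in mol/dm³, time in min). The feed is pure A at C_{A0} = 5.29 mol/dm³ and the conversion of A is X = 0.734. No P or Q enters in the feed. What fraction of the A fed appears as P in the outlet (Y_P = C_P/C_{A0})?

0.111

Exit C_A = C_{A0}(1−X) = 5.29×0.266 = 1.407 mol/dm³.
Rates in a CSTR are evaluated at the outlet concentration: r_P = 0.0639×1.407^1.5 = 0.1067, r_Q = 0.427×1.407 = 0.6008.
Fraction of consumed A going to P: r_P/(r_P+r_Q) = 0.1508.
C_P = 0.1508·C_{A0}·X = 0.1508×5.29×0.734 = 0.585 mol/dm³; Y_P = C_P/C_{A0} = 0.111.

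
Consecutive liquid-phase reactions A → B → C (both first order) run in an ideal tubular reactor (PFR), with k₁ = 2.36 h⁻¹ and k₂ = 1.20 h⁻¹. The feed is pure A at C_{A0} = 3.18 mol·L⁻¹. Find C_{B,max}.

1.58 mol·L⁻¹

Evaluating C_B at τ_opt = ln(k₂/k₁)/(k₂−k₁) gives C_{B,max}/C_{A0} = (k₁/k₂)^[k₂/(k₂−k₁)].
= (2.36/1.20)^(1.20/(1.20−2.36)) = (1.967)^(-1.034) = 0.4968.
C_{B,max} = 0.4968×3.18 = 1.58 mol·L⁻¹.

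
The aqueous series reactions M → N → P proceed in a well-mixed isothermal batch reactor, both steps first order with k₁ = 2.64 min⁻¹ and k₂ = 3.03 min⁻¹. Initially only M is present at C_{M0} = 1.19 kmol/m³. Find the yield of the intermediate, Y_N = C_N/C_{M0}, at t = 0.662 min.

0.268

Solving the coupled first-order balances gives C_N(t) = [k₁/(k₂−k₁)]·C_{M0}·(e^(−k₁t) − e^(−k₂t)).
e^(−k₁t) = e^(−2.64×0.662) = e^(−1.748) = 0.1742; e^(−k₂t) = e^(−2.006) = 0.1345.
C_N = 2.64×1.19/(3.03−2.64) × (0.1742−0.1345) = 8.055×0.03963 = 0.3193 kmol/m³.
Y_N = C_N/C_{M0} = 0.3193/1.19 = 0.268.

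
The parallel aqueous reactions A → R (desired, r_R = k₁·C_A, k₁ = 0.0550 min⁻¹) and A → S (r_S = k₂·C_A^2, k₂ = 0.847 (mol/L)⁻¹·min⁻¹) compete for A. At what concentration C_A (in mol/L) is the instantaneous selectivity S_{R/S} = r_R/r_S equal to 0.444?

S_{R/S} = (k₁/k₂)·C_A⁻¹ ⇒ C_A = (S·k₂/k₁)^(-1).
= (0.444×0.847/0.0550)^(-1) = (6.838)^(-1) = 0.146 mol/L.

0.146 mol/L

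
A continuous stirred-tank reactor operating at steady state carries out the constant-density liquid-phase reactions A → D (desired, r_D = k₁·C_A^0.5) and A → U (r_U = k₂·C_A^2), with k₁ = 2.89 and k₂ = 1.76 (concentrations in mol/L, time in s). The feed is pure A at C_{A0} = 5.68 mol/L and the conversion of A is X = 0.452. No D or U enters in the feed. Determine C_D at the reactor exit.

0.591 mol/L

Exit C_A = C_{A0}(1−X) = 5.68×0.548 = 3.113 mol/L.
A CSTR operates uniformly at the exit composition, giving r_D = 5.099 and r_U = 17.05 (each k·C_A^n at C_A = 3.113).
Fraction of consumed A going to D: r_D/(r_D+r_U) = 0.2302.
C_D = 0.2302·C_{A0}·X = 0.2302×5.68×0.452 = 0.591 mol/L.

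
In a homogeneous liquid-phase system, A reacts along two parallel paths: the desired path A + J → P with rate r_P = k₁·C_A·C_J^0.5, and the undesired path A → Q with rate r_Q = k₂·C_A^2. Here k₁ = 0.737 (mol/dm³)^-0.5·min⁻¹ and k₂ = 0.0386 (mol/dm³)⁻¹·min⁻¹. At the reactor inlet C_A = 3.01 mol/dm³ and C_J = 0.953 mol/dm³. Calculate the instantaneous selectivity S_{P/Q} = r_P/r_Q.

S_{P/Q} = r_P/r_Q = (k₁·C_A·C_J^0.5)/(k₂·C_A^2) = (k₁/k₂)·C_A⁻¹·C_J^0.5.
= (0.737×3.010×0.9530^0.5) / (0.0386×3.010^2) = 2.166/0.3497 = 6.19.

6.19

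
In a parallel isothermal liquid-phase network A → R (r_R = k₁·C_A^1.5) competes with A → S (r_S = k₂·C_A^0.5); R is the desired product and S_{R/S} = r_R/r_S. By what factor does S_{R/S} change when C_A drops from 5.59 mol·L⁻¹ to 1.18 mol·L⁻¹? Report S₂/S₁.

0.211

S_{R/S} = (k₁/k₂)·C_A, so S₂/S₁ = (C_{A,2}/C_{A,1}).
= 1.18/5.59 = 0.211.
Selectivity toward R falls as C_A falls — high-concentration operation is favoured.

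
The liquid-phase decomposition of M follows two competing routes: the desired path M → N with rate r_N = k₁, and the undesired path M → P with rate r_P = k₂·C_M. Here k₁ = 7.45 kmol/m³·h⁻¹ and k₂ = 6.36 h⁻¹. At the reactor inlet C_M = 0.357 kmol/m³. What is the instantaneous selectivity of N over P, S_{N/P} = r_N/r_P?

3.28

S_{N/P} = r_N/r_P = (k₁)/(k₂·C_M) = (k₁/k₂)·C_M⁻¹.
= (7.45) / (6.36×0.3570) = 7.450/2.271 = 3.28.
The undesired path is higher order in M, so low C_M (CSTR or dilute feed) favours N.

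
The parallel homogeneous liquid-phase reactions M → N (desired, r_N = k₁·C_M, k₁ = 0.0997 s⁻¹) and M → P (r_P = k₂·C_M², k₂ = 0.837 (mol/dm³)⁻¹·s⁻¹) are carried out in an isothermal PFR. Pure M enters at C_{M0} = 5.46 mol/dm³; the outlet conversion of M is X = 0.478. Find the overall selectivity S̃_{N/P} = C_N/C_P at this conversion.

C_M = C_{M0}(1−X) = 2.850 mol/dm³.
Along a PFR/batch, dC_N/dC_M = −r_N/(r_N+r_P) = −k₁/(k₁+k₂·C_M).
Integrating from C_{M0} to C_M: C_N = (0.0997/0.837)·ln[(0.0997+0.837·5.46)/(0.0997+0.837·2.85)] = 0.1191·ln(4.670/2.485) = 0.07513 mol/dm³.
C_P = (C_{M0}−C_M)−C_N = 2.535 mol/dm³; S̃_{N/P} = 0.07513/2.535 = 0.0296.

0.0296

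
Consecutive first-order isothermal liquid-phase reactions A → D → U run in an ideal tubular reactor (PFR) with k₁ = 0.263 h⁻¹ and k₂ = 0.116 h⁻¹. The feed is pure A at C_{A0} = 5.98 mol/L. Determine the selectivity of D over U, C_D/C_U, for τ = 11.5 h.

Solving the coupled first-order balances gives C_D(τ) = [k₁/(k₂−k₁)]·C_{A0}·(e^(−k₁τ) − e^(−k₂τ)).
e^(−k₁τ) = e^(−0.263×11.5) = e^(−3.025) = 0.04858; e^(−k₂τ) = e^(−1.334) = 0.2634.
C_D = 0.263×5.98/(0.116−0.263) × (0.04858−0.2634) = (-10.70)×(-0.2148) = 2.299 mol/L.
C_A = C_{A0}e^(−k₁τ) = 0.2905 mol/L, so C_U = C_{A0}−C_A−C_D = 3.391 mol/L; C_D/C_U = 0.678.

0.678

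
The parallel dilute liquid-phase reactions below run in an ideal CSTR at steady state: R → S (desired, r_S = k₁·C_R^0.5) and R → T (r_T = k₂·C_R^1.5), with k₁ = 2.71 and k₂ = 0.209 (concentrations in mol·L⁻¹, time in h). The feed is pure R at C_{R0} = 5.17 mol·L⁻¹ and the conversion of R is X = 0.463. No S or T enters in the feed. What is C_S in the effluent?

Exit C_R = C_{R0}(1−X) = 5.17×0.537 = 2.776 mol·L⁻¹.
In a CSTR the entire volume is at exit conditions, so r_S = 2.71×2.776^0.5 = 4.515 and r_T = 0.209×2.776^1.5 = 0.9668.
Fraction of consumed R going to S: r_S/(r_S+r_T) = 0.8236.
C_S = 0.8236·C_{R0}·X = 0.8236×5.17×0.463 = 1.97 mol·L⁻¹.

1.97 mol·L⁻¹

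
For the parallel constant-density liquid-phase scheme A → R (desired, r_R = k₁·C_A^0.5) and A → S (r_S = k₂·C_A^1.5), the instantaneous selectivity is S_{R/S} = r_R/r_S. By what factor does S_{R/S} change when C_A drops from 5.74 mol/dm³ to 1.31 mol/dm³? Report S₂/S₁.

4.38

S_{R/S} = (k₁/k₂)·C_A⁻¹, so S₂/S₁ = (C_{A,2}/C_{A,1})⁻¹.
= 5.74/1.31 = 4.38.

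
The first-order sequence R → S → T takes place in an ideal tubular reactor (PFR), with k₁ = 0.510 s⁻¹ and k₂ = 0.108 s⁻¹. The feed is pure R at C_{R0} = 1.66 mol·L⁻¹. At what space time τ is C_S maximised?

3.86 s

For first-order series the maximum of C_S occurs at τ_opt = ln(k₂/k₁)/(k₂−k₁).
= ln(0.108/0.510)/(0.108−0.510) = ln(0.2118)/-0.4020 = -1.552/-0.4020 = 3.86 s.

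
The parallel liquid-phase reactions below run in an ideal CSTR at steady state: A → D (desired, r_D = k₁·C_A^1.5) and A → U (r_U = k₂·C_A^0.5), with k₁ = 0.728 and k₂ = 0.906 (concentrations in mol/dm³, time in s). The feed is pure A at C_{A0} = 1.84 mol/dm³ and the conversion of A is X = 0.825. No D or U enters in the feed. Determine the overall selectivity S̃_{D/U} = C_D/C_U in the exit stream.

0.259

Exit C_A = C_{A0}(1−X) = 1.84×0.175 = 0.3220 mol/dm³.
In a CSTR the entire volume is at exit conditions, so r_D = 0.728×0.3220^1.5 = 0.1330 and r_U = 0.906×0.3220^0.5 = 0.5141.
Overall selectivity = C_D/C_U = r_Dτ/(r_Uτ) = r_D/r_U = 0.259.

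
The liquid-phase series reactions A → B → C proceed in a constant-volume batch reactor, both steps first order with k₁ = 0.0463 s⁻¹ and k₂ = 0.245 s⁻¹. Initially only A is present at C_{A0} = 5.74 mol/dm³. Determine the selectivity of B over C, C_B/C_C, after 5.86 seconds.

Solving the coupled first-order balances gives C_B(t) = [k₁/(k₂−k₁)]·C_{A0}·(e^(−k₁t) − e^(−k₂t)).
e^(−k₁t) = e^(−0.0463×5.86) = e^(−0.2713) = 0.7624; e^(−k₂t) = e^(−1.436) = 0.2379.
C_B = 0.0463×5.74/(0.245−0.0463) × (0.7624−0.2379) = 1.338×0.5244 = 0.7014 mol/dm³.
C_A = C_{A0}e^(−k₁t) = 4.376 mol/dm³, so C_C = C_{A0}−C_A−C_B = 0.6626 mol/dm³; C_B/C_C = 1.06.

1.06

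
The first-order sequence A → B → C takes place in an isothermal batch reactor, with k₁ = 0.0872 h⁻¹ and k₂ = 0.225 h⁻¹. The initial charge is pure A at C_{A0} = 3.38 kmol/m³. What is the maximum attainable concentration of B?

At the optimum, C_{B,max}/C_{A0} = (k₁/k₂)^[k₂/(k₂−k₁)].
= (0.0872/0.225)^(0.225/(0.225−0.0872)) = (0.3876)^(1.633) = 0.2127.
C_{B,max} = 0.2127×3.38 = 0.719 kmol/m³.

0.719 kmol/m³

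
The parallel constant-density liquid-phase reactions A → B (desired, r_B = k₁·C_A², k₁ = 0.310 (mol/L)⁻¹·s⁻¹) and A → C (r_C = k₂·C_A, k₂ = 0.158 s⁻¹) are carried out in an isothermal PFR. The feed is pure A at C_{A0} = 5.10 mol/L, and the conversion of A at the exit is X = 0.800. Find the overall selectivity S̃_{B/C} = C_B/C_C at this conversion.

5.16

C_A = C_{A0}(1−X) = 1.020 mol/L.
Along a PFR/batch, dC_C/dC_A = −r_C/(r_B+r_C) = −k₂/(k₂+k₁·C_A).
Integrating from C_{A0} to C_A: C_C = (0.158/0.310)·ln[(0.158+0.310·5.10)/(0.158+0.310·1.02)] = 0.5097·ln(1.739/0.4742) = 0.6623 mol/L.
Then C_B = (C_{A0}−C_A) − C_C = 4.080 − 0.6623 = 3.418 mol/L.
S̃_{B/C} = C_B/C_C = 3.418/0.6623 = 5.16.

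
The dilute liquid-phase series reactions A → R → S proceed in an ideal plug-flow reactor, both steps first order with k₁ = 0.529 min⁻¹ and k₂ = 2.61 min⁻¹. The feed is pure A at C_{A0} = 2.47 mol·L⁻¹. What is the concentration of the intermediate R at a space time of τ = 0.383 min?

For first-order series with pure A initially, C_R(τ) = k₁C_{A0}/(k₂−k₁)·(e^(−k₁τ) − e^(−k₂τ)).
e^(−k₁τ) = e^(−0.529×0.383) = e^(−0.2026) = 0.8166; e^(−k₂τ) = e^(−0.9996) = 0.3680.
C_R = 0.529×2.47/(2.61−0.529) × (0.8166−0.3680) = 0.6279×0.4486 = 0.2817 mol·L⁻¹.

0.282 mol·L⁻¹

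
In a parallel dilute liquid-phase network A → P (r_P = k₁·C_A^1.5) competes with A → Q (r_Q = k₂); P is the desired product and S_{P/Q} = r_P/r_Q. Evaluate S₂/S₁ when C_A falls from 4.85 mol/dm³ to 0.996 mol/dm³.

S_{P/Q} = (k₁/k₂)·C_A^1.5, so S₂/S₁ = (C_{A,2}/C_{A,1})^1.5.
= (0.996/4.85)^1.5 = (0.2054)^1.5 = 0.0931.
Selectivity toward P falls as C_A falls — high-concentration operation is favoured.

0.0931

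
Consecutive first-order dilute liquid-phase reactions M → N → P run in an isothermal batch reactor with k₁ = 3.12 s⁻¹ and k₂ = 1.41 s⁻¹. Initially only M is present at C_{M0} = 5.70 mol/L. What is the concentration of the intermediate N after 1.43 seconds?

1.26 mol/L

The intermediate concentration in a first-order A→B→C sequence is C_N = k₁C_{M0}(e^(−k₁t) − e^(−k₂t))/(k₂−k₁).
e^(−k₁t) = e^(−3.12×1.43) = e^(−4.462) = 0.01154; e^(−k₂t) = e^(−2.016) = 0.1331.
C_N = 3.12×5.70/(1.41−3.12) × (0.01154−0.1331) = (-10.40)×(-0.1216) = 1.265 mol/L.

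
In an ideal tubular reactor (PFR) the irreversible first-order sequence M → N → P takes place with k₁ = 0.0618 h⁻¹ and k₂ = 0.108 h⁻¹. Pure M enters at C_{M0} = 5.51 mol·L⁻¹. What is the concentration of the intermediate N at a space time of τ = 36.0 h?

0.646 mol·L⁻¹

The intermediate concentration in a first-order A→B→C sequence is C_N = k₁C_{M0}(e^(−k₁τ) − e^(−k₂τ))/(k₂−k₁).
e^(−k₁τ) = e^(−0.0618×36.0) = e^(−2.225) = 0.1081; e^(−k₂τ) = e^(−3.888) = 0.02049.
C_N = 0.0618×5.51/(0.108−0.0618) × (0.1081−0.02049) = 7.371×0.08760 = 0.6457 mol·L⁻¹.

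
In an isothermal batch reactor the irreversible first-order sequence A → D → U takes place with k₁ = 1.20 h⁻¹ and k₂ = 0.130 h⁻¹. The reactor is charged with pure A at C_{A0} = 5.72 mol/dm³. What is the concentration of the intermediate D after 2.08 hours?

The intermediate concentration in a first-order A→B→C sequence is C_D = k₁C_{A0}(e^(−k₁t) − e^(−k₂t))/(k₂−k₁).
e^(−k₁t) = e^(−1.20×2.08) = e^(−2.496) = 0.08241; e^(−k₂t) = e^(−0.2704) = 0.7631.
C_D = 1.20×5.72/(0.130−1.20) × (0.08241−0.7631) = (-6.415)×(-0.6807) = 4.366 mol/dm³.

4.37 mol/dm³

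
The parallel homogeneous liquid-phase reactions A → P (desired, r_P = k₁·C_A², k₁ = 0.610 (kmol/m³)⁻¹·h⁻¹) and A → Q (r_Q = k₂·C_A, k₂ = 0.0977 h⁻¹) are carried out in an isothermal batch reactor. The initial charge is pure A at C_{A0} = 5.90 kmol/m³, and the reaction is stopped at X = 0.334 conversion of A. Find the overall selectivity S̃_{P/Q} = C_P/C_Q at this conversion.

30.3

C_A = C_{A0}(1−X) = 3.929 kmol/m³.
Along a PFR/batch, dC_Q/dC_A = −r_Q/(r_P+r_Q) = −k₂/(k₂+k₁·C_A).
Integrating from C_{A0} to C_A: C_Q = (0.0977/0.610)·ln[(0.0977+0.610·5.90)/(0.0977+0.610·3.93)] = 0.1602·ln(3.697/2.495) = 0.06299 kmol/m³.
Then C_P = (C_{A0}−C_A) − C_Q = 1.971 − 0.06299 = 1.908 kmol/m³.
S̃_{P/Q} = C_P/C_Q = 1.908/0.06299 = 30.3.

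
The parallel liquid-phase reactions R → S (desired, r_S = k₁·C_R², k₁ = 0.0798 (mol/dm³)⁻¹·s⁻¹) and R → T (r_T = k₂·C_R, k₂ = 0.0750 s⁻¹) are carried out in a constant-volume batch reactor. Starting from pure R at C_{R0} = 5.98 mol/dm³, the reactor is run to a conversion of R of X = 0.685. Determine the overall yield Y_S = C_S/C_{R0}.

C_R = C_{R0}(1−X) = 1.884 mol/dm³.
Along a PFR/batch, dC_T/dC_R = −r_T/(r_S+r_T) = −k₂/(k₂+k₁·C_R).
Integrating from C_{R0} to C_R: C_T = (0.0750/0.0798)·ln[(0.0750+0.0798·5.98)/(0.0750+0.0798·1.88)] = 0.9398·ln(0.5522/0.2253) = 0.8425 mol/dm³.
Then C_S = (C_{R0}−C_R) − C_T = 4.096 − 0.8425 = 3.254 mol/dm³.
Y_S = C_S/C_{R0} = 3.254/5.98 = 0.544.

0.544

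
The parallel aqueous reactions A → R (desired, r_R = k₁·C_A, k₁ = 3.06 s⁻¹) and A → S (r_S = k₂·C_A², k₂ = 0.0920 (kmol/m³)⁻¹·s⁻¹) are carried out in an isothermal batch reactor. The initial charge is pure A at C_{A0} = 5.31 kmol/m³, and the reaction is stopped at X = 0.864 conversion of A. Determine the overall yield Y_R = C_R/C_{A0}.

C_A = C_{A0}(1−X) = 0.7222 kmol/m³.
Along a PFR/batch, dC_R/dC_A = −r_R/(r_R+r_S) = −k₁/(k₁+k₂·C_A).
Integrating from C_{A0} to C_A: C_R = (3.06/0.0920)·ln[(3.06+0.0920·5.31)/(3.06+0.0920·0.722)] = 33.26·ln(3.549/3.126) = 4.212 kmol/m³.
Y_R = C_R/C_{A0} = 4.212/5.31 = 0.793.

0.793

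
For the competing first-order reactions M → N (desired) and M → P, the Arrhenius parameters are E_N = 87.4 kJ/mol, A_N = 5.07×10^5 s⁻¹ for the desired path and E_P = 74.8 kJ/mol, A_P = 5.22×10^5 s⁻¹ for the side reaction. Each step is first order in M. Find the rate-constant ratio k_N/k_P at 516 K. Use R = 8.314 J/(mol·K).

k_N/k_P = (A_N/A_P)·exp[−(E_N−E_P)/(RT)] = (A_N/A_P)·exp[(E_P−E_N)/(RT)].
(E_P−E_N)/(RT) = (74.8−87.4)×10³/(8.314×516) = -12600/4290 = -2.937.
k_N/k_P = (5.07×10^5/5.22×10^5)·exp(-2.937) = 0.9713 × 0.05302 = 0.0515.

0.0515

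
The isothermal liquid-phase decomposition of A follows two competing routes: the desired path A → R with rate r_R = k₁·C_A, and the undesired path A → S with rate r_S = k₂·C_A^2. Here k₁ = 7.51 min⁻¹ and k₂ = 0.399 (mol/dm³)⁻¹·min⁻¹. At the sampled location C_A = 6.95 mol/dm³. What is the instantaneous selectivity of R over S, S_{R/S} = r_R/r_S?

2.71

S_{R/S} = r_R/r_S = (k₁·C_A)/(k₂·C_A^2) = (k₁/k₂)·C_A⁻¹.
= (7.51×6.950) / (0.399×6.950^2) = 52.19/19.27 = 2.71.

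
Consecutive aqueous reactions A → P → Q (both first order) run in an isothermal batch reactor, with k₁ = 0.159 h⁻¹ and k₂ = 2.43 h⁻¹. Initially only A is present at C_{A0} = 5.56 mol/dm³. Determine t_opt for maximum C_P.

The intermediate peaks when r₁ = r₂, i.e. k₁e^(−k₁t) = k₂e^(−k₂t), giving t_opt = ln(k₂/k₁)/(k₂−k₁).
= ln(2.43/0.159)/(2.43−0.159) = ln(15.28)/2.271 = 2.727/2.271 = 1.20 h.

1.20 h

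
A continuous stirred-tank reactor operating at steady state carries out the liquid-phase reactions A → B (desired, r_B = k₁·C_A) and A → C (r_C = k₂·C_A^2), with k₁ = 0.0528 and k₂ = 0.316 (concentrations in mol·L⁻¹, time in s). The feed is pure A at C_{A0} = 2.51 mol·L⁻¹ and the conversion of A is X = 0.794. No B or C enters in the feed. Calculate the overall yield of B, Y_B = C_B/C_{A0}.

Exit C_A = C_{A0}(1−X) = 2.51×0.206 = 0.5171 mol·L⁻¹.
Rates in a CSTR are evaluated at the outlet concentration: r_B = 0.0528×0.5171 = 0.02730, r_C = 0.316×0.5171^2 = 0.08448.
Fraction of consumed A going to B: r_B/(r_B+r_C) = 0.2442.
C_B = 0.2442·C_{A0}·X = 0.2442×2.51×0.794 = 0.487 mol·L⁻¹; Y_B = C_B/C_{A0} = 0.194.

0.194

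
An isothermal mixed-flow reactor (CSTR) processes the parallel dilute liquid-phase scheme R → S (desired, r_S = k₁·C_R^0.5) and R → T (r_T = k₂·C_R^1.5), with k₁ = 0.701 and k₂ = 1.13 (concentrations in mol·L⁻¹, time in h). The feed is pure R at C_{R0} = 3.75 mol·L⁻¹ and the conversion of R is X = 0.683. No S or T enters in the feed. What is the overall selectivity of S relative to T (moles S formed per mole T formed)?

Exit C_R = C_{R0}(1−X) = 3.75×0.317 = 1.189 mol·L⁻¹.
Rates in a CSTR are evaluated at the outlet concentration: r_S = 0.701×1.189^0.5 = 0.7643, r_T = 1.13×1.189^1.5 = 1.465.
Overall selectivity = C_S/C_T = r_Sτ/(r_Tτ) = r_S/r_T = 0.522.

0.522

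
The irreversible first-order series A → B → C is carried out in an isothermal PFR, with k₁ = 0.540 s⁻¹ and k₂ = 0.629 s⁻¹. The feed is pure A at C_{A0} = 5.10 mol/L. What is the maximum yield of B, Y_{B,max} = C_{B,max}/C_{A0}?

At the optimum, C_{B,max}/C_{A0} = (k₁/k₂)^[k₂/(k₂−k₁)].
= (0.540/0.629)^(0.629/(0.629−0.540)) = (0.8585)^(7.067) = 0.3402.

0.340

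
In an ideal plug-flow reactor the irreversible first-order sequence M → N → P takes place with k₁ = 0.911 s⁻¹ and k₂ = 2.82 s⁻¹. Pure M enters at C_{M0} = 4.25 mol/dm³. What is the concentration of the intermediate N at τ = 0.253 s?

0.617 mol/dm³

Solving the coupled first-order balances gives C_N(τ) = [k₁/(k₂−k₁)]·C_{M0}·(e^(−k₁τ) − e^(−k₂τ)).
e^(−k₁τ) = e^(−0.911×0.253) = e^(−0.2305) = 0.7941; e^(−k₂τ) = e^(−0.7135) = 0.4899.
C_N = 0.911×4.25/(2.82−0.911) × (0.7941−0.4899) = 2.028×0.3042 = 0.6170 mol/dm³.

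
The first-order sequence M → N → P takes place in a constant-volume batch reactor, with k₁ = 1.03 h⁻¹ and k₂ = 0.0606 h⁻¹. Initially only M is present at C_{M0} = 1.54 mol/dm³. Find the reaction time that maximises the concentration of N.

Setting dC_N/dt = 0 gives t_opt = ln(k₂/k₁)/(k₂−k₁).
= ln(0.0606/1.03)/(0.0606−1.03) = ln(0.05883)/-0.9694 = -2.833/-0.9694 = 2.92 h.

2.92 h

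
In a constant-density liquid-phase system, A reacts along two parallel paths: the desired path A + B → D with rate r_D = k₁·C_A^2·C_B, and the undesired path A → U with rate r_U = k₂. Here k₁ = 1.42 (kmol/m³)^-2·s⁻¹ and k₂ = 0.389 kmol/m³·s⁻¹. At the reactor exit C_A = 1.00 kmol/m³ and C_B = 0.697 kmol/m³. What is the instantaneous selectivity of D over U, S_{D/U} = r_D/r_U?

2.54

S_{D/U} = r_D/r_U = (k₁·C_A^2·C_B)/(k₂) = (k₁/k₂)·C_A^2·C_B.
= (1.42×1.000^2×0.6970) / (0.389) = 0.9897/0.3890 = 2.54.
Since the desired path is higher order in A, keeping C_A high (PFR or concentrated feed) favours D.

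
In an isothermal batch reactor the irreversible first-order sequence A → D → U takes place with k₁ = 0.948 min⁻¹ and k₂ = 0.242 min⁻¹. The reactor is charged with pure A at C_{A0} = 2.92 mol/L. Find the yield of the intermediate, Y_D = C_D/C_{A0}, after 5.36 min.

0.359

For first-order series with pure A initially, C_D(t) = k₁C_{A0}/(k₂−k₁)·(e^(−k₁t) − e^(−k₂t)).
e^(−k₁t) = e^(−0.948×5.36) = e^(−5.081) = 0.006212; e^(−k₂t) = e^(−1.297) = 0.2733.
C_D = 0.948×2.92/(0.242−0.948) × (0.006212−0.2733) = (-3.921)×(-0.2671) = 1.047 mol/L.
Y_D = C_D/C_{A0} = 1.047/2.92 = 0.359.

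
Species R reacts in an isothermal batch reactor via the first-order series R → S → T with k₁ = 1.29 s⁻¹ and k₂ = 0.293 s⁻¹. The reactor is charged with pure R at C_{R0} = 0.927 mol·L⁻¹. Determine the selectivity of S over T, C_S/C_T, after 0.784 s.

7.10

The intermediate concentration in a first-order A→B→C sequence is C_S = k₁C_{R0}(e^(−k₁t) − e^(−k₂t))/(k₂−k₁).
e^(−k₁t) = e^(−1.29×0.784) = e^(−1.011) = 0.3637; e^(−k₂t) = e^(−0.2297) = 0.7948.
C_S = 1.29×0.927/(0.293−1.29) × (0.3637−0.7948) = (-1.199)×(-0.4310) = 0.5170 mol·L⁻¹.
C_R = C_{R0}e^(−k₁t) = 0.3372 mol·L⁻¹, so C_T = C_{R0}−C_R−C_S = 0.07283 mol·L⁻¹; C_S/C_T = 7.10.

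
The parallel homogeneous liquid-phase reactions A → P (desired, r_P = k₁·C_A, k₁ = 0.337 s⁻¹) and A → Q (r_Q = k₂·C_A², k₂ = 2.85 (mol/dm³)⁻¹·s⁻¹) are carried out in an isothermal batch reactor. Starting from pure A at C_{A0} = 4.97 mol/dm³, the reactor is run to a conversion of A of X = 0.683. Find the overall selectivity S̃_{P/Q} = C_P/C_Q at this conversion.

C_A = C_{A0}(1−X) = 1.575 mol/dm³.
Along a PFR/batch, dC_P/dC_A = −r_P/(r_P+r_Q) = −k₁/(k₁+k₂·C_A).
Integrating from C_{A0} to C_A: C_P = (0.337/2.85)·ln[(0.337+2.85·4.97)/(0.337+2.85·1.58)] = 0.1182·ln(14.50/4.827) = 0.1301 mol/dm³.
C_Q = (C_{A0}−C_A)−C_P = 3.264 mol/dm³; S̃_{P/Q} = 0.1301/3.264 = 0.0398.

0.0398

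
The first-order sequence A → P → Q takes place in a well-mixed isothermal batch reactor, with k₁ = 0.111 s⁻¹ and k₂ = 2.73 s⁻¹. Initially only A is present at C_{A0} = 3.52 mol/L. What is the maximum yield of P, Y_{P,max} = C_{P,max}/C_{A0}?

For a first-order series the maximum intermediate yield is C_{P,max}/C_{A0} = (k₁/k₂)^[k₂/(k₂−k₁)].
= (0.111/2.73)^(2.73/(2.73−0.111)) = (0.04066)^(1.042) = 0.03550.

0.0355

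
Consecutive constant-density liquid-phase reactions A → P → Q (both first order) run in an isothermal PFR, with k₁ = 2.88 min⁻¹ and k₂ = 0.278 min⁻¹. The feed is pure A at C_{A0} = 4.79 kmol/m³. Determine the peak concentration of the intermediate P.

Evaluating C_P at τ_opt = ln(k₂/k₁)/(k₂−k₁) gives C_{P,max}/C_{A0} = (k₁/k₂)^[k₂/(k₂−k₁)].
= (2.88/0.278)^(0.278/(0.278−2.88)) = (10.36)^(-0.1068) = 0.7790.
C_{P,max} = 0.7790×4.79 = 3.73 kmol/m³.

3.73 kmol/m³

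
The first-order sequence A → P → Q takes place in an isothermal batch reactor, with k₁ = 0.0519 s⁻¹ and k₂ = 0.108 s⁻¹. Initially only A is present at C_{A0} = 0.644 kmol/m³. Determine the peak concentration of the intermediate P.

At the optimum, C_{P,max}/C_{A0} = (k₁/k₂)^[k₂/(k₂−k₁)].
= (0.0519/0.108)^(0.108/(0.108−0.0519)) = (0.4806)^(1.925) = 0.2440.
C_{P,max} = 0.2440×0.644 = 0.157 kmol/m³.

0.157 kmol/m³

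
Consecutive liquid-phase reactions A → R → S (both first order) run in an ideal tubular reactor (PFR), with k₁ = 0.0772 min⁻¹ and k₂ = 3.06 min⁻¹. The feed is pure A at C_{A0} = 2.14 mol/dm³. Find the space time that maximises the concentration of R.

1.23 min

For first-order series the maximum of C_R occurs at τ_opt = ln(k₂/k₁)/(k₂−k₁).
= ln(3.06/0.0772)/(3.06−0.0772) = ln(39.64)/2.983 = 3.680/2.983 = 1.23 min.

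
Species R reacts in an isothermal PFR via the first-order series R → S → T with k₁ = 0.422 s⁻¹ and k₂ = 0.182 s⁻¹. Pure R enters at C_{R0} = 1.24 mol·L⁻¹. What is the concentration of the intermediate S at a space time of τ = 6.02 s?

Solving the coupled first-order balances gives C_S(τ) = [k₁/(k₂−k₁)]·C_{R0}·(e^(−k₁τ) − e^(−k₂τ)).
e^(−k₁τ) = e^(−0.422×6.02) = e^(−2.540) = 0.07883; e^(−k₂τ) = e^(−1.096) = 0.3343.
C_S = 0.422×1.24/(0.182−0.422) × (0.07883−0.3343) = (-2.180)×(-0.2555) = 0.5571 mol·L⁻¹.

0.557 mol·L⁻¹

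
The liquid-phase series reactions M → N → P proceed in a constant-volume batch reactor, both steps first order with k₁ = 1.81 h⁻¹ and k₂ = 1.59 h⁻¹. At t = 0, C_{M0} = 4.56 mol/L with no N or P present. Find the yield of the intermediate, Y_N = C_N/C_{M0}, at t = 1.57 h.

Solving the coupled first-order balances gives C_N(t) = [k₁/(k₂−k₁)]·C_{M0}·(e^(−k₁t) − e^(−k₂t)).
e^(−k₁t) = e^(−1.81×1.57) = e^(−2.842) = 0.05833; e^(−k₂t) = e^(−2.496) = 0.08239.
C_N = 1.81×4.56/(1.59−1.81) × (0.05833−0.08239) = (-37.52)×(-0.02406) = 0.9028 mol/L.
Y_N = C_N/C_{M0} = 0.9028/4.56 = 0.198.

0.198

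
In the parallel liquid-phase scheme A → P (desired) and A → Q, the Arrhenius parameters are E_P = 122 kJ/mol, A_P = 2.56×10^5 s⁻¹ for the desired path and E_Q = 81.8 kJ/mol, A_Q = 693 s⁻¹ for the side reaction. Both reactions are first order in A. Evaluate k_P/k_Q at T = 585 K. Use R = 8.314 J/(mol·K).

0.0950

With equal orders, S_{P/Q} = k_P/k_Q = (A_P/A_Q)·exp[(E_Q−E_P)/(RT)].
(E_Q−E_P)/(RT) = (81.8−122)×10³/(8.314×585) = -40200/4864 = -8.265.
k_P/k_Q = (2.56×10^5/693)·exp(-8.265) = 369.4 × 2.573×10^-4 = 0.0950.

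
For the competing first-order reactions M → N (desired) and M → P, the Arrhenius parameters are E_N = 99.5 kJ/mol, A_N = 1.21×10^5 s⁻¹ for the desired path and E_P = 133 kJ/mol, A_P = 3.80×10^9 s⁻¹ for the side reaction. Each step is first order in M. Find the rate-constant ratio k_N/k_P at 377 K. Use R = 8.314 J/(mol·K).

1.40

Since both paths have the same order in M, the concentration cancels and S_{N/P} = k_N/k_P = (A_N/A_P)·exp[(E_P−E_N)/(RT)].
(E_P−E_N)/(RT) = (133−99.5)×10³/(8.314×377) = 33500/3134 = 10.69.
k_N/k_P = (1.21×10^5/3.80×10^9)·exp(10.69) = 3.184×10^-5 × 43824 = 1.40.
Since E_N < E_P, lowering the temperature improves selectivity toward N.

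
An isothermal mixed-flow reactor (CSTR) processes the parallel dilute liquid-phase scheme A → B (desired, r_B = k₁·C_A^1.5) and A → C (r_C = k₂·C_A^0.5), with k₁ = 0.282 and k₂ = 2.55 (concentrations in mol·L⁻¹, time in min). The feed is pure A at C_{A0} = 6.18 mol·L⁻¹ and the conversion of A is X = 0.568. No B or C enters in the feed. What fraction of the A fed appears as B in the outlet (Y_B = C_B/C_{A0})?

Exit C_A = C_{A0}(1−X) = 6.18×0.432 = 2.670 mol·L⁻¹.
In a CSTR the entire volume is at exit conditions, so r_B = 0.282×2.670^1.5 = 1.230 and r_C = 2.55×2.670^0.5 = 4.167.
Fraction of consumed A going to B: r_B/(r_B+r_C) = 0.2279.
C_B = 0.2279·C_{A0}·X = 0.2279×6.18×0.568 = 0.800 mol·L⁻¹; Y_B = C_B/C_{A0} = 0.129.

0.129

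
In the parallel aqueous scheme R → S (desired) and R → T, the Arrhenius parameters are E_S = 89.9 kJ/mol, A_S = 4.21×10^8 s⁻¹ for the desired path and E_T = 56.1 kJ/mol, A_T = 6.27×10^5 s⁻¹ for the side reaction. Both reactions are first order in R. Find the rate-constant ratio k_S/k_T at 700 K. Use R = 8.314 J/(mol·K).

With equal orders, S_{S/T} = k_S/k_T = (A_S/A_T)·exp[(E_T−E_S)/(RT)].
(E_T−E_S)/(RT) = (56.1−89.9)×10³/(8.314×700) = -33800/5820 = -5.808.
k_S/k_T = (4.21×10^8/6.27×10^5)·exp(-5.808) = 671.5 × 0.003004 = 2.02.
Since E_S > E_T, raising the temperature improves selectivity toward S.

2.02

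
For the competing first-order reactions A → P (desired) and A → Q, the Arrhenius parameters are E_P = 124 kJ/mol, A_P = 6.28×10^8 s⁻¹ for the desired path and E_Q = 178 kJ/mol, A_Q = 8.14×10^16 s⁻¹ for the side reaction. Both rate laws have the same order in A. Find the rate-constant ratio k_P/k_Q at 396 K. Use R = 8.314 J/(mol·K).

Since both paths have the same order in A, the concentration cancels and S_{P/Q} = k_P/k_Q = (A_P/A_Q)·exp[(E_Q−E_P)/(RT)].
(E_Q−E_P)/(RT) = (178−124)×10³/(8.314×396) = 54000/3292 = 16.40.
k_P/k_Q = (6.28×10^8/8.14×10^16)·exp(16.40) = 7.715×10^-9 × 1.328×10^7 = 0.102.

0.102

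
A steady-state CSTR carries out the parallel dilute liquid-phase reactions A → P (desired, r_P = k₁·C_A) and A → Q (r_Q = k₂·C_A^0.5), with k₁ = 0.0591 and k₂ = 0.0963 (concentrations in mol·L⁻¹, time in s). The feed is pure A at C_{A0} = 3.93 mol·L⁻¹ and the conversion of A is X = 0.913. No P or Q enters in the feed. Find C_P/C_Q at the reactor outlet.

0.359

Exit C_A = C_{A0}(1−X) = 3.93×0.0870 = 0.3419 mol·L⁻¹.
Rates in a CSTR are evaluated at the outlet concentration: r_P = 0.0591×0.3419 = 0.02021, r_Q = 0.0963×0.3419^0.5 = 0.05631.
Overall selectivity = C_P/C_Q = r_Pτ/(r_Qτ) = r_P/r_Q = 0.359.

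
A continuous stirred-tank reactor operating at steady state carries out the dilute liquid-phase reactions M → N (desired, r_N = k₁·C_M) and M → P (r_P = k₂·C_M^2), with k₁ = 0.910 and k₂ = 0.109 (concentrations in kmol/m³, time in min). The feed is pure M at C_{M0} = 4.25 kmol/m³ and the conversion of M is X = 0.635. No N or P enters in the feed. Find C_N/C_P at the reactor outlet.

Exit C_M = C_{M0}(1−X) = 4.25×0.365 = 1.551 kmol/m³.
In a CSTR the entire volume is at exit conditions, so r_N = 0.910×1.551 = 1.412 and r_P = 0.109×1.551^2 = 0.2623.
Overall selectivity = C_N/C_P = r_Nτ/(r_Pτ) = r_N/r_P = 5.38.

5.38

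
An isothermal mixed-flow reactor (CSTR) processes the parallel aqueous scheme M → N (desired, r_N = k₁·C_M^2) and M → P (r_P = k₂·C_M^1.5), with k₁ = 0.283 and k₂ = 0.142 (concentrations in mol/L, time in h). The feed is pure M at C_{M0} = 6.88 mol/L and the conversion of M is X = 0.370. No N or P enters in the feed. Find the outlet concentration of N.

2.05 mol/L

Exit C_M = C_{M0}(1−X) = 6.88×0.630 = 4.334 mol/L.
Rates in a CSTR are evaluated at the outlet concentration: r_N = 0.283×4.334^2 = 5.317, r_P = 0.142×4.334^1.5 = 1.281.
Fraction of consumed M going to N: r_N/(r_N+r_P) = 0.8058.
C_N = 0.8058·C_{M0}·X = 0.8058×6.88×0.370 = 2.05 mol/L.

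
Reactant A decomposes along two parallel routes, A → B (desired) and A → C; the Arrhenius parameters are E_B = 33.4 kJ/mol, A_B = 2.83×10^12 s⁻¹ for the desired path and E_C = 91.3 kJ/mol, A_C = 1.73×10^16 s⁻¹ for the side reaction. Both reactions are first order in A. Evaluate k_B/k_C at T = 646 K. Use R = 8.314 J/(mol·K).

Since both paths have the same order in A, the concentration cancels and S_{B/C} = k_B/k_C = (A_B/A_C)·exp[(E_C−E_B)/(RT)].
(E_C−E_B)/(RT) = (91.3−33.4)×10³/(8.314×646) = 57900/5371 = 10.78.
k_B/k_C = (2.83×10^12/1.73×10^16)·exp(10.78) = 1.636×10^-4 × 48071 = 7.86.
Since E_B < E_C, lowering the temperature improves selectivity toward B.

7.86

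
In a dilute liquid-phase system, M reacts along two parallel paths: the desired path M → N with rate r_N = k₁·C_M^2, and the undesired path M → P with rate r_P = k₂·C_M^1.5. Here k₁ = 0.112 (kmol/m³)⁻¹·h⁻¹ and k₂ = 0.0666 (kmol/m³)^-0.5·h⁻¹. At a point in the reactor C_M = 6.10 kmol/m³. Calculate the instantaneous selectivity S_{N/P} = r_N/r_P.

S_{N/P} = r_N/r_P = (k₁·C_M^2)/(k₂·C_M^1.5) = (k₁/k₂)·C_M^0.5.
= (0.112×6.100^2) / (0.0666×6.100^1.5) = 4.168/1.003 = 4.15.
Since the desired path is higher order in M, keeping C_M high (PFR or concentrated feed) favours N.

4.15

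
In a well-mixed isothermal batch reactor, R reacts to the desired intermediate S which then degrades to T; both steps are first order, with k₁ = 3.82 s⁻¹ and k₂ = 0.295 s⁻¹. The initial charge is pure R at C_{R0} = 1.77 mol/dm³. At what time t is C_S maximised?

0.727 s

For first-order series the maximum of C_S occurs at t_opt = ln(k₂/k₁)/(k₂−k₁).
= ln(0.295/3.82)/(0.295−3.82) = ln(0.07723)/-3.525 = -2.561/-3.525 = 0.727 s.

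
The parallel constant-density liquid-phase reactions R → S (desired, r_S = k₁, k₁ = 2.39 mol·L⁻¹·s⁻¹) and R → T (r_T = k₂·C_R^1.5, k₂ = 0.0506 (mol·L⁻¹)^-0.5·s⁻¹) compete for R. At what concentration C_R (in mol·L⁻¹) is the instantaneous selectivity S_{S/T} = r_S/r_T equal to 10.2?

2.78 mol·L⁻¹

S_{S/T} = (k₁/k₂)·C_R^-1.5 ⇒ C_R = (S·k₂/k₁)^(1/(-1.5)).
= (10.2×0.0506/2.39)^(-0.6667) = (0.2159)^(-0.6667) = 2.78 mol·L⁻¹.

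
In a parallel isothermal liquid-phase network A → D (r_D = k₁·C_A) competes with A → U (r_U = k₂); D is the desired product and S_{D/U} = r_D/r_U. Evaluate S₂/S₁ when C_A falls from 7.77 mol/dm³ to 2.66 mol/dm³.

0.342

S_{D/U} = (k₁/k₂)·C_A, so S₂/S₁ = (C_{A,2}/C_{A,1}).
= 2.66/7.77 = 0.342.
Selectivity toward D falls as C_A falls — high-concentration operation is favoured.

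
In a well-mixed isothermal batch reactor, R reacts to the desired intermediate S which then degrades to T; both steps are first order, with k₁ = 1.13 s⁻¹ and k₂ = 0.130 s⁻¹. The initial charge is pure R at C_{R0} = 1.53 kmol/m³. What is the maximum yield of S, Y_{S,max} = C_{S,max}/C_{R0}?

0.755

For a first-order series the maximum intermediate yield is C_{S,max}/C_{R0} = (k₁/k₂)^[k₂/(k₂−k₁)].
= (1.13/0.130)^(0.130/(0.130−1.13)) = (8.692)^(-0.1300) = 0.7549.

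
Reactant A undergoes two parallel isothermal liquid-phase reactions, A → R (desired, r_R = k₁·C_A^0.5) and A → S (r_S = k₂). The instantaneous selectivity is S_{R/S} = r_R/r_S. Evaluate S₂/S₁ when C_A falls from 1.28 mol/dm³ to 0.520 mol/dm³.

S_{R/S} = (k₁/k₂)·C_A^0.5, so S₂/S₁ = (C_{A,2}/C_{A,1})^0.5.
= (0.520/1.28)^0.5 = (0.4062)^0.5 = 0.637.

0.637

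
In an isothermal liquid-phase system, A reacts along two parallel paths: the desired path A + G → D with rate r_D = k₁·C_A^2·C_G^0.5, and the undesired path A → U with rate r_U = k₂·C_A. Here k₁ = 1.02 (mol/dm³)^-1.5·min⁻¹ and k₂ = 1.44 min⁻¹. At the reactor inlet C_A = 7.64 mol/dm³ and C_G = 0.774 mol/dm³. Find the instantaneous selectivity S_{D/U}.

S_{D/U} = r_D/r_U = (k₁·C_A^2·C_G^0.5)/(k₂·C_A) = (k₁/k₂)·C_A·C_G^0.5.
= (1.02×7.640^2×0.7740^0.5) / (1.44×7.640) = 52.38/11.00 = 4.76.
Since the desired path is higher order in A, keeping C_A high (PFR or concentrated feed) favours D.

4.76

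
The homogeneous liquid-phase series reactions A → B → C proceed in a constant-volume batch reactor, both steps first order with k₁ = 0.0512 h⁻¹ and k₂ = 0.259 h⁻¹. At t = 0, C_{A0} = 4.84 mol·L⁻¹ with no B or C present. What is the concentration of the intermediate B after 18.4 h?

0.455 mol·L⁻¹

The intermediate concentration in a first-order A→B→C sequence is C_B = k₁C_{A0}(e^(−k₁t) − e^(−k₂t))/(k₂−k₁).
e^(−k₁t) = e^(−0.0512×18.4) = e^(−0.9421) = 0.3898; e^(−k₂t) = e^(−4.766) = 0.008518.
C_B = 0.0512×4.84/(0.259−0.0512) × (0.3898−0.008518) = 1.193×0.3813 = 0.4547 mol·L⁻¹.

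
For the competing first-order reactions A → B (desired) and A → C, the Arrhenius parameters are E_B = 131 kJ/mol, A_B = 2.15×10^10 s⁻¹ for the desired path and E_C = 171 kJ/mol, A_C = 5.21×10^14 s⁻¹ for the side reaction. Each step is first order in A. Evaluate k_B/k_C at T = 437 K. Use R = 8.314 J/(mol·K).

Since both paths have the same order in A, the concentration cancels and S_{B/C} = k_B/k_C = (A_B/A_C)·exp[(E_C−E_B)/(RT)].
(E_C−E_B)/(RT) = (171−131)×10³/(8.314×437) = 40000/3633 = 11.01.
k_B/k_C = (2.15×10^10/5.21×10^14)·exp(11.01) = 4.127×10^-5 × 60447 = 2.49.
Since E_B < E_C, lowering the temperature improves selectivity toward B.

2.49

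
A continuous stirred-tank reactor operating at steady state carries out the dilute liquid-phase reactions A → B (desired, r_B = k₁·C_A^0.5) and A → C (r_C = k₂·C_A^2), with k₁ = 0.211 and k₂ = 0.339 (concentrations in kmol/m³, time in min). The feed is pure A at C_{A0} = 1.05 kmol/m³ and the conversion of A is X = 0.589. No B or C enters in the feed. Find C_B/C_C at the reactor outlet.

2.20

Exit C_A = C_{A0}(1−X) = 1.05×0.411 = 0.4316 kmol/m³.
Rates in a CSTR are evaluated at the outlet concentration: r_B = 0.211×0.4316^0.5 = 0.1386, r_C = 0.339×0.4316^2 = 0.06313.
Overall selectivity = C_B/C_C = r_Bτ/(r_Cτ) = r_B/r_C = 2.20.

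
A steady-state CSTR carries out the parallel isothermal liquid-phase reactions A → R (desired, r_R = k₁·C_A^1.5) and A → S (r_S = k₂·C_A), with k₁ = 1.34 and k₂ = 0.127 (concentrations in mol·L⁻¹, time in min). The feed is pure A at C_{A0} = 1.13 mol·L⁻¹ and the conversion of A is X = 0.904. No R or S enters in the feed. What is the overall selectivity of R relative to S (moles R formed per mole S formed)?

3.48

Exit C_A = C_{A0}(1−X) = 1.13×0.0960 = 0.1085 mol·L⁻¹.
A CSTR operates uniformly at the exit composition, giving r_R = 0.04788 and r_S = 0.01378 (each k·C_A^n at C_A = 0.1085).
Overall selectivity = C_R/C_S = r_Rτ/(r_Sτ) = r_R/r_S = 3.48.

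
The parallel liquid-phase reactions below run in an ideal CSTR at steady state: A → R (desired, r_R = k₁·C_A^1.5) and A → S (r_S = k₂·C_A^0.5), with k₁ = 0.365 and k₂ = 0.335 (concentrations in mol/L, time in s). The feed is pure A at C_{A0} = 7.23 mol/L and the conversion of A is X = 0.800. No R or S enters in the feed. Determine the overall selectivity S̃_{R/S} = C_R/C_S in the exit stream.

Exit C_A = C_{A0}(1−X) = 7.23×0.200 = 1.446 mol/L.
A CSTR operates uniformly at the exit composition, giving r_R = 0.6347 and r_S = 0.4028 (each k·C_A^n at C_A = 1.446).
Overall selectivity = C_R/C_S = r_Rτ/(r_Sτ) = r_R/r_S = 1.58.

1.58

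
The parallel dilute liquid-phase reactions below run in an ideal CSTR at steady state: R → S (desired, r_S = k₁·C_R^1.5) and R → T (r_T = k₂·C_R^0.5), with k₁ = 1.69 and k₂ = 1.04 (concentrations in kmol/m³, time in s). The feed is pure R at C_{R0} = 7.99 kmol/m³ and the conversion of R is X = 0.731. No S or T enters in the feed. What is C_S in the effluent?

4.54 kmol/m³

Exit C_R = C_{R0}(1−X) = 7.99×0.269 = 2.149 kmol/m³.
In a CSTR the entire volume is at exit conditions, so r_S = 1.69×2.149^1.5 = 5.325 and r_T = 1.04×2.149^0.5 = 1.525.
Fraction of consumed R going to S: r_S/(r_S+r_T) = 0.7774.
C_S = 0.7774·C_{R0}·X = 0.7774×7.99×0.731 = 4.54 kmol/m³.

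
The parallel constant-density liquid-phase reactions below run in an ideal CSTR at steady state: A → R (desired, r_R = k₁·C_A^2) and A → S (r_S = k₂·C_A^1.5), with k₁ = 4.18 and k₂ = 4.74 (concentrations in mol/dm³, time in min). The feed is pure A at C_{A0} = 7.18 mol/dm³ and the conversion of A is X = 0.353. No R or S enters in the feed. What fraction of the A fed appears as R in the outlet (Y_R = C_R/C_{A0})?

0.231

Exit C_A = C_{A0}(1−X) = 7.18×0.647 = 4.645 mol/dm³.
Rates in a CSTR are evaluated at the outlet concentration: r_R = 4.18×4.645^2 = 90.21, r_S = 4.74×4.645^1.5 = 47.46.
Fraction of consumed A going to R: r_R/(r_R+r_S) = 0.6553.
C_R = 0.6553·C_{A0}·X = 0.6553×7.18×0.353 = 1.66 mol/dm³; Y_R = C_R/C_{A0} = 0.231.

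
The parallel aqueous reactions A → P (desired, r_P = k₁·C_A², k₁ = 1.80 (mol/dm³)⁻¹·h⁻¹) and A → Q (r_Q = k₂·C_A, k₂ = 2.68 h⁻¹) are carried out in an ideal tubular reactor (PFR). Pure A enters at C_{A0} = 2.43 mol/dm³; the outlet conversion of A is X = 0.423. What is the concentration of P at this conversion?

C_A = C_{A0}(1−X) = 1.402 mol/dm³.
Along a PFR/batch, dC_Q/dC_A = −r_Q/(r_P+r_Q) = −k₂/(k₂+k₁·C_A).
Integrating from C_{A0} to C_A: C_Q = (2.68/1.80)·ln[(2.68+1.80·2.43)/(2.68+1.80·1.40)] = 1.489·ln(7.054/5.204) = 0.4529 mol/dm³.
Then C_P = (C_{A0}−C_A) − C_Q = 1.028 − 0.4529 = 0.5750 mol/dm³.

0.575 mol/dm³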